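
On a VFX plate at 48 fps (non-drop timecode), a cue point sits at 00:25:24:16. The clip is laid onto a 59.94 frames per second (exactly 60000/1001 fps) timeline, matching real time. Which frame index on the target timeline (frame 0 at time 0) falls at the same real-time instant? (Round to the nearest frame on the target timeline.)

frame 91369

Source frame index: (0×3600 + 25×60 + 24) × 48 + 16 = 73168.
Real time: 73168 / (48) = 4573/3 s.
Target frame: (4573/3) × (60000/1001) = 91460000/1001 ≈ 91368.631 → 91369.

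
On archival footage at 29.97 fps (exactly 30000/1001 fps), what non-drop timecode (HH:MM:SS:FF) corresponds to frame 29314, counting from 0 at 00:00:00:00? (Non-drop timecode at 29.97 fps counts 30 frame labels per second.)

00:16:17:04

29314 ÷ 30 = 977 full seconds, remainder 4 frames.
977 s = 0 h 16 min 17 s.
Timecode: 00:16:17:04.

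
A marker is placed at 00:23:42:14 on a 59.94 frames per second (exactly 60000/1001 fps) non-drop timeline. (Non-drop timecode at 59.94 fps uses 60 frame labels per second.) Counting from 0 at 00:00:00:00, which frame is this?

Total seconds to the label: (0 × 3600 + 23 × 60 + 42) = 1422.
Frame index = 1422 × 60 + 14 = 85334.

frame 85334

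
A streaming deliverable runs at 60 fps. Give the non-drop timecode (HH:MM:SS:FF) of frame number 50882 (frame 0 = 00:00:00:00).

50882 ÷ 60 = 848 full seconds, remainder 2 frames.
848 s = 0 h 14 min 8 s.
Timecode: 00:14:08:02.

00:14:08:02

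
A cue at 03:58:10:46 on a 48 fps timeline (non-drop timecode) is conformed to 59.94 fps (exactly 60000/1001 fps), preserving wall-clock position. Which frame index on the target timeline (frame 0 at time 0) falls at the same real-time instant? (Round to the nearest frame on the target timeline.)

Source frame index: (3×3600 + 58×60 + 10) × 48 + 46 = 685966.
Real time: 685966 / (48) = 342983/24 s.
Target frame: (342983/24) × (60000/1001) = 857457500/1001 ≈ 856600.899 → 856601.

frame 856601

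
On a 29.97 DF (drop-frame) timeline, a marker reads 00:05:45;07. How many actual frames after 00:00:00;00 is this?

10347

Complete 10-minute blocks: 0, each 17982 frames → 0.
Remaining 5 whole minutes in the current block: 1800 + 4 × 1798 = 8992 frames.
Within the current minute: 45 × 30 + 7 − 2 = 1355 (labels ;00/;01 skipped at this minute). Total = 0 + 8992 + 1355 = 10347.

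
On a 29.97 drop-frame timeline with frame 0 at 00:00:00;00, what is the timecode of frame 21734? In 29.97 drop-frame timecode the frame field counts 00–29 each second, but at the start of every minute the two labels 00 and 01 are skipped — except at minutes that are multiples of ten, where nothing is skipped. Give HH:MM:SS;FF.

Each 10-minute DF block holds 10 × 60 × 30 − 9 × 2 = 17982 frames. 21734 ÷ 17982 → 1 full block, remainder 3752.
Within the partial block the first minute is 1800 frames and each further minute 1798, so 2 further minute boundaries passed. Total skipped labels = 18 × 1 + 2 × 2 = 22.
Non-drop label index = 21734 + 22 = 21756; at 30 labels/s that is 00:12:05:06, i.e. DF 00:12:05;06.

00:12:05;06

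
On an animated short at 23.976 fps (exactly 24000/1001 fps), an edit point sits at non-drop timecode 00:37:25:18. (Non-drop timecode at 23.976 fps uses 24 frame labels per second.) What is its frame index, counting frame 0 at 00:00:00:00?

Total seconds to the label: (0 × 3600 + 37 × 60 + 25) = 2245.
Frame index = 2245 × 24 + 18 = 53898.

53898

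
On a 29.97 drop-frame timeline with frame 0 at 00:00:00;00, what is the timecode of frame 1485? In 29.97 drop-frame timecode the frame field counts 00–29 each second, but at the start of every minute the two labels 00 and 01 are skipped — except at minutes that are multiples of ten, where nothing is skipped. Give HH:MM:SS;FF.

Ten DF minutes hold 17982 frames, so frame 1485 lies in block 0 (frames 0–17981) with 1485 frames into that block.
The block's first minute is 1800 frames and the rest 1798 each; 1485 frames reaches minute 0, so 0 × 18 + 0 × 2 = 0 labels have been skipped so far.
Adding those back, label number 1485 + 0 = 1485 at 30 labels/s is 49 s + 15 f = 0 h 0 min 49 s frame 15, i.e. 00:00:49;15.

00:00:49;15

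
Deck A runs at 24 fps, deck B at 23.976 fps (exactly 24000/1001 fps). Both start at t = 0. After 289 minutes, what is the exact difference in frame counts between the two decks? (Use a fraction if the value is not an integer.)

289 min = 17340 s.
A emits 24 × 17340 = 416160 frames; B emits 24000/1001 × 17340 = 416160000/1001.
Difference = 416160/1001 frames (≈ 415.7443); B is behind A.

416160/1001 frames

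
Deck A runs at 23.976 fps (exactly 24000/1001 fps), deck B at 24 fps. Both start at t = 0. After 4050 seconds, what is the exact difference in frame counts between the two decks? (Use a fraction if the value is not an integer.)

A emits 24000/1001 × 4050 = 97200000/1001 frames; B emits 24 × 4050 = 97200.
Difference = 97200/1001 frames (≈ 97.1029); B is ahead of A.

97200/1001 frames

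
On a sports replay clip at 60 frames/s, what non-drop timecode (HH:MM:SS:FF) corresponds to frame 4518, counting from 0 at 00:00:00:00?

4518 ÷ 60 = 75 full seconds, remainder 18 frames.
75 s = 0 h 1 min 15 s.
Timecode: 00:01:15:18.

00:01:15:18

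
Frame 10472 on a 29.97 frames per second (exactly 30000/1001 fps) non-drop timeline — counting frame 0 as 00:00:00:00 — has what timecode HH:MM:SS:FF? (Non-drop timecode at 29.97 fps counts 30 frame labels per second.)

00:05:49:02

10472 ÷ 30 = 349 full seconds, remainder 2 frames.
349 s = 0 h 5 min 49 s.
Timecode: 00:05:49:02.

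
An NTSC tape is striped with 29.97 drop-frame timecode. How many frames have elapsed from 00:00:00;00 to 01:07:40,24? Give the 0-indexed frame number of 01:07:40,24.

121702

As if non-drop at 30 labels/s: (1 × 3600 + 7 × 60 + 40) × 30 + 24 = 121824.
Minute boundaries passed: 67; those not divisible by 10: 67 − 6 = 61; dropped labels = 2 × 61 = 122.
Actual frame index = 121824 − 122 = 121702.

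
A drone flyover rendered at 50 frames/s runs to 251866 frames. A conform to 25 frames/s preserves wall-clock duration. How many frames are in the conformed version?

Target frames = source frames × (target rate / source rate) = 251866 × (25)/(50) = 251866 × 1/2 = 125933.

125933 frames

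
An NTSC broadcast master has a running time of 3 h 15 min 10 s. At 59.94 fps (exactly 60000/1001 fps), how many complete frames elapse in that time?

3 h 15 min 10 s = 11710 s.
Frames = 11710 × 60000/1001 = 702600000/1001 ≈ 701898.1019.
Complete frames: 701898.

701898 frames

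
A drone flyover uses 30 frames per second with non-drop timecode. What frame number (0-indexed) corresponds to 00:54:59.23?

Total seconds to the label: (0 × 3600 + 54 × 60 + 59) = 3299.
Frame index = 3299 × 30 + 23 = 98993.

frame 98993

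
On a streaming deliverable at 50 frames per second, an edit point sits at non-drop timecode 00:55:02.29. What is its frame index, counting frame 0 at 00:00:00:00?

Total seconds to the label: (0 × 3600 + 55 × 60 + 2) = 3302.
Frame index = 3302 × 50 + 29 = 165129.

165129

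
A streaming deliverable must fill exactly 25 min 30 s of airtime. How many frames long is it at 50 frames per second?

25 min 30 s = 1530 s.
Frames = 1530 × 50 = 76500.

76500 frames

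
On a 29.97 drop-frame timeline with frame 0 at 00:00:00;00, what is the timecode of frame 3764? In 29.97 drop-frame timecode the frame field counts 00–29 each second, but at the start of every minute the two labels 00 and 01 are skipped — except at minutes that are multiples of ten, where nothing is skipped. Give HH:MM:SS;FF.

00:02:05;18

Ten DF minutes hold 17982 frames, so frame 3764 lies in block 0 (frames 0–17981) with 3764 frames into that block.
The block's first minute is 1800 frames and the rest 1798 each; 3764 frames reaches minute 2, so 0 × 18 + 2 × 2 = 4 labels have been skipped so far.
Adding those back, label number 3764 + 4 = 3768 at 30 labels/s is 125 s + 18 f = 0 h 2 min 5 s frame 18, i.e. 00:02:05;18.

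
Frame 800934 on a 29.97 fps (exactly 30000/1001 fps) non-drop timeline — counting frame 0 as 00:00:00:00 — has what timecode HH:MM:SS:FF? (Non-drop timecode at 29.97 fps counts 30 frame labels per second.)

800934 ÷ 30 = 26697 full seconds, remainder 24 frames.
26697 s = 7 h 24 min 57 s.
Timecode: 07:24:57:24.

07:24:57:24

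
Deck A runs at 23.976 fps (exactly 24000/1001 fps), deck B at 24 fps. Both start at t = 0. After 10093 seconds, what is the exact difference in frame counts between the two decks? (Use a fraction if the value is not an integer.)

242232/1001 frames

A emits 24000/1001 × 10093 = 242232000/1001 frames; B emits 24 × 10093 = 242232.
Difference = 242232/1001 frames (≈ 241.9900); B is ahead of A.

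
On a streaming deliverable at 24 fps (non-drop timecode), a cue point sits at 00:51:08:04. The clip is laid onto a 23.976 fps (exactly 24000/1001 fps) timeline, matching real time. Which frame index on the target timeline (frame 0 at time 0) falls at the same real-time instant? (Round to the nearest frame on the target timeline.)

Source frame index: (0×3600 + 51×60 + 8) × 24 + 4 = 73636.
Real time: 73636 / (24) = 18409/6 s.
Target frame: (18409/6) × (24000/1001) = 73636000/1001 ≈ 73562.438 → 73562.

frame 73562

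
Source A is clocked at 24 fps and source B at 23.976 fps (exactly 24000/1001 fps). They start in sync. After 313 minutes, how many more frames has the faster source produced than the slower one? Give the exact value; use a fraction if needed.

313 min = 18780 s.
A emits 24 × 18780 = 450720 frames; B emits 24000/1001 × 18780 = 450720000/1001.
Difference = 450720/1001 frames (≈ 450.2697); B is behind A.

450720/1001 frames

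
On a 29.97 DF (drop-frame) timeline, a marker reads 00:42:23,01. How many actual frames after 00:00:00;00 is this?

Complete 10-minute blocks: 4, each 17982 frames → 71928.
Remaining 2 whole minutes in the current block: 1800 + 1 × 1798 = 3598 frames.
Within the current minute: 23 × 30 + 1 − 2 = 689 (labels ;00/;01 skipped at this minute). Total = 71928 + 3598 + 689 = 76215.

76215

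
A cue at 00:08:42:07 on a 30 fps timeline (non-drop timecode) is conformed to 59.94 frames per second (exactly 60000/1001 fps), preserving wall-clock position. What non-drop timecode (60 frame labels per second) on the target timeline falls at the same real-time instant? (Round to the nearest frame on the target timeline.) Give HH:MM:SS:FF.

Source frame index: (0×3600 + 8×60 + 42) × 30 + 7 = 15667.
Real time: 15667 / (30) = 15667/30 s.
Target frame: (15667/30) × (60000/1001) = 31334000/1001 ≈ 31302.697 → 31303.
At 60 labels/s: frame 31303 → 00:08:41:43.

00:08:41:43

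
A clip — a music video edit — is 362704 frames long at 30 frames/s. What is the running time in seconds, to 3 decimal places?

Running time = 362704 × 1/30 = 181352/15 s ≈ 12090.133 s.

12090.133 seconds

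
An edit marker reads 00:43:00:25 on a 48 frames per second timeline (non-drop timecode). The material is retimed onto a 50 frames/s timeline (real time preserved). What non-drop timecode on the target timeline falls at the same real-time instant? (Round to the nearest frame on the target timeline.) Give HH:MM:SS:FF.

Source frame index: (0×3600 + 43×60 + 0) × 48 + 25 = 123865.
Real time: 123865 / (48) = 123865/48 s.
Target frame: (123865/48) × (50) = 3096625/24 ≈ 129026.042 → 129026.
At 50 labels/s: frame 129026 → 00:43:00:26.

00:43:00:26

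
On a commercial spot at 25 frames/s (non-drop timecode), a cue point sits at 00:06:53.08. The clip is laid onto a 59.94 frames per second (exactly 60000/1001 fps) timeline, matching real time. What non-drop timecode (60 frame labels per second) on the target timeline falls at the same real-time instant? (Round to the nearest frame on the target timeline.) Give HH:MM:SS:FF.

00:06:52:54

Source frame index: (0×3600 + 6×60 + 53) × 25 + 8 = 10333.
Real time: 10333 / (25) = 10333/25 s.
Target frame: (10333/25) × (60000/1001) = 24799200/1001 ≈ 24774.426 → 24774.
At 60 labels/s: frame 24774 → 00:06:52:54.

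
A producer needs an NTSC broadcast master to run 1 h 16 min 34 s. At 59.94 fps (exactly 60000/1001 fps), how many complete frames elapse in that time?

275364 frames

1 h 16 min 34 s = 4594 s.
Frames = 4594 × 60000/1001 = 275640000/1001 ≈ 275364.6354.
Complete frames: 275364.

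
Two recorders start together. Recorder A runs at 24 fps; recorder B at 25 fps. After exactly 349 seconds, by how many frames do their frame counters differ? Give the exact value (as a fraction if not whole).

349 frames

A emits 24 × 349 = 8376 frames; B emits 25 × 349 = 8725.
Difference = 349 frames; B is ahead of A.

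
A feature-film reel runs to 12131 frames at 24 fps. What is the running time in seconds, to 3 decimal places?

Running time = 12131 × 1/24 = 12131/24 s ≈ 505.458 s.

505.458 seconds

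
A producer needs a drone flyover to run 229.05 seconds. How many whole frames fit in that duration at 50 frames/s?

11452 frames

Frames = 229.05 × 50 = 22905/2 ≈ 11452.5000.
Complete frames: 11452.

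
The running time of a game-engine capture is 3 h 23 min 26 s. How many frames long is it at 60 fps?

732360 frames

3 h 23 min 26 s = 12206 s.
Frames = 12206 × 60 = 732360.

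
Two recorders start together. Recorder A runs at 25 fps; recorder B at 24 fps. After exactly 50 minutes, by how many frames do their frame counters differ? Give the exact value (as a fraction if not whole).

3000 frames

50 min = 3000 s.
A emits 25 × 3000 = 75000 frames; B emits 24 × 3000 = 72000.
Difference = 3000 frames; B is behind A.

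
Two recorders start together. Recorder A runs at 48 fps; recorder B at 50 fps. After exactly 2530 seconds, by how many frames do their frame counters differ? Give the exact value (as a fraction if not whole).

A emits 48 × 2530 = 121440 frames; B emits 50 × 2530 = 126500.
Difference = 5060 frames; B is ahead of A.

5060 frames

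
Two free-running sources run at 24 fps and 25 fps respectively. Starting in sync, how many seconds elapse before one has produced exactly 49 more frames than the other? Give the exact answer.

49 seconds

The gap grows by |25 − 24| = 1 frame per second.
Time for a 49-frame gap: 49 ÷ (1) = 49 s.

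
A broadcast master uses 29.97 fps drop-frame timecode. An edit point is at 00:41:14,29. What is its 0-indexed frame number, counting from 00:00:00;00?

Complete 10-minute blocks: 4, each 17982 frames → 71928.
Remaining 1 whole minute in the current block: 1800 + 0 × 1798 = 1800 frames.
Within the current minute: 14 × 30 + 29 − 2 = 447 (labels ;00/;01 skipped at this minute). Total = 71928 + 1800 + 447 = 74175.

74175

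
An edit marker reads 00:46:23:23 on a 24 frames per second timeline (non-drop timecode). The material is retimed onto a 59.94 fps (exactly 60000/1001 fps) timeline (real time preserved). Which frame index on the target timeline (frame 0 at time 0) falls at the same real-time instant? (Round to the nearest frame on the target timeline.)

Source frame index: (0×3600 + 46×60 + 23) × 24 + 23 = 66815.
Real time: 66815 / (24) = 66815/24 s.
Target frame: (66815/24) × (60000/1001) = 23862500/143 ≈ 166870.629 → 166871.

frame 166871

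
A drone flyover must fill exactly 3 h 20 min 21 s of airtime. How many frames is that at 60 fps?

721260 frames

3 h 20 min 21 s = 12021 s.
Frames = 12021 × 60 = 721260.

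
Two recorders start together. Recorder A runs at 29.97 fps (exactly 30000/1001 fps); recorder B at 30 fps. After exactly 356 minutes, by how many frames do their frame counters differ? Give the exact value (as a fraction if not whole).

640800/1001 frames

356 min = 21360 s.
A emits 30000/1001 × 21360 = 640800000/1001 frames; B emits 30 × 21360 = 640800.
Difference = 640800/1001 frames (≈ 640.1598); B is ahead of A.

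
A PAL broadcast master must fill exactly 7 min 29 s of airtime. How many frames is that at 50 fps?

22450 frames

7 min 29 s = 449 s.
Frames = 449 × 50 = 22450.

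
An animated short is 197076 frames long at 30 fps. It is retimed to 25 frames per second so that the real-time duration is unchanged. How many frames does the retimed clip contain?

Target frames = source frames × (target rate / source rate) = 197076 × (25)/(30) = 197076 × 5/6 = 164230.

164230 frames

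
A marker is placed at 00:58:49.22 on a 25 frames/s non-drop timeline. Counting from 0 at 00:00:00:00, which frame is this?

Total seconds to the label: (0 × 3600 + 58 × 60 + 49) = 3529.
Frame index = 3529 × 25 + 22 = 88247.

88247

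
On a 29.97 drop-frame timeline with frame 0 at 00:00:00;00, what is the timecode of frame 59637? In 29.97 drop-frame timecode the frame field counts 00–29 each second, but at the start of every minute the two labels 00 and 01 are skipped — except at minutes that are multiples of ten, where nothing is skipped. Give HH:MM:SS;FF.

Ten DF minutes hold 17982 frames, so frame 59637 lies in block 3 (frames 53946–71927) with 5691 frames into that block.
The block's first minute is 1800 frames and the rest 1798 each; 5691 frames reaches minute 3, so 3 × 18 + 3 × 2 = 60 labels have been skipped so far.
Adding those back, label number 59637 + 60 = 59697 at 30 labels/s is 1989 s + 27 f = 0 h 33 min 9 s frame 27, i.e. 00:33:09;27.

00:33:09;27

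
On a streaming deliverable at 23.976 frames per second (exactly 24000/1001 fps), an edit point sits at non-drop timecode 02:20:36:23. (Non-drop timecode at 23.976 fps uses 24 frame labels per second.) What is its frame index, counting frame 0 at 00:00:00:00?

202487

Total seconds to the label: (2 × 3600 + 20 × 60 + 36) = 8436.
Frame index = 8436 × 24 + 23 = 202487.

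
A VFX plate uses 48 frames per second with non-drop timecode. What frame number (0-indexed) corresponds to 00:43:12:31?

124447

Total seconds to the label: (0 × 3600 + 43 × 60 + 12) = 2592.
Frame index = 2592 × 48 + 31 = 124447.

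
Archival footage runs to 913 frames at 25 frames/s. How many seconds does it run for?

Running time = 913 / (25) = 36.52 s.

36.52 seconds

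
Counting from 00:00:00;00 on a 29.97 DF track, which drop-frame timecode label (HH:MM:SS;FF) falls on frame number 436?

00:00:14;16

Each 10-minute DF block holds 10 × 60 × 30 − 9 × 2 = 17982 frames. 436 ÷ 17982 → 0 full blocks, remainder 436.
Within the partial block the first minute is 1800 frames and each further minute 1798, so 0 further minute boundaries passed. Total skipped labels = 18 × 0 + 2 × 0 = 0.
Non-drop label index = 436 + 0 = 436; at 30 labels/s that is 00:00:14:16, i.e. DF 00:00:14;16.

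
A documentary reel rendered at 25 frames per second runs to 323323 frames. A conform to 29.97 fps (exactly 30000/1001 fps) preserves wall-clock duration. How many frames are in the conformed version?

387600 frames

Target frames = source frames × (target rate / source rate) = 323323 × (30000/1001)/(25) = 323323 × 1200/1001 = 387600.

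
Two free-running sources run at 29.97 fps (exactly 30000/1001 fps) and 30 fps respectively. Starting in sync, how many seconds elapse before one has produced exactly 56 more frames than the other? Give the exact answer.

The gap grows by |30 − 30000/1001| = 30/1001 frames per second.
Time for a 56-frame gap: 56 ÷ (30/1001) = 28028/15 s.

28028/15 seconds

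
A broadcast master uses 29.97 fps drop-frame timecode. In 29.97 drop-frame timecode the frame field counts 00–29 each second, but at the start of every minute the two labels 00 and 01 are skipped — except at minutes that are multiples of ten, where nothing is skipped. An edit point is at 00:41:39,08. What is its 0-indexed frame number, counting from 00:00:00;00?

Complete 10-minute blocks: 4, each 17982 frames → 71928.
Remaining 1 whole minute in the current block: 1800 + 0 × 1798 = 1800 frames.
Within the current minute: 39 × 30 + 8 − 2 = 1176 (labels ;00/;01 skipped at this minute). Total = 71928 + 1800 + 1176 = 74904.

74904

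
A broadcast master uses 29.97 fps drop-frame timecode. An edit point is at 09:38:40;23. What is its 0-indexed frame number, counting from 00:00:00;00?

1040581

Complete 10-minute blocks: 57, each 17982 frames → 1024974.
Remaining 8 whole minutes in the current block: 1800 + 7 × 1798 = 14386 frames.
Within the current minute: 40 × 30 + 23 − 2 = 1221 (labels ;00/;01 skipped at this minute). Total = 1024974 + 14386 + 1221 = 1040581.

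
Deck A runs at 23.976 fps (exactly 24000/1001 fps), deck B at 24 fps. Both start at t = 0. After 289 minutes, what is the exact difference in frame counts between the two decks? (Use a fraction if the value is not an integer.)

289 min = 17340 s.
A emits 24000/1001 × 17340 = 416160000/1001 frames; B emits 24 × 17340 = 416160.
Difference = 416160/1001 frames (≈ 415.7443); B is ahead of A.

416160/1001 frames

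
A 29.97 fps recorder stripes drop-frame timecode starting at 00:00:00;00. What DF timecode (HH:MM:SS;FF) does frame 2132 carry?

00:01:11;04

Each 10-minute DF block holds 10 × 60 × 30 − 9 × 2 = 17982 frames. 2132 ÷ 17982 → 0 full blocks, remainder 2132.
Within the partial block the first minute is 1800 frames and each further minute 1798, so 1 further minute boundary passed. Total skipped labels = 18 × 0 + 2 × 1 = 2.
Non-drop label index = 2132 + 2 = 2134; at 30 labels/s that is 00:01:11:04, i.e. DF 00:01:11;04.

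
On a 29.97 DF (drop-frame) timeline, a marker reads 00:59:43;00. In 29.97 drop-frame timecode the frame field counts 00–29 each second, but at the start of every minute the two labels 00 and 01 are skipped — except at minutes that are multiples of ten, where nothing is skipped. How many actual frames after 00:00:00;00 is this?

As if non-drop at 30 labels/s: (0 × 3600 + 59 × 60 + 43) × 30 + 0 = 107490.
Minute boundaries passed: 59; those not divisible by 10: 59 − 5 = 54; dropped labels = 2 × 54 = 108.
Actual frame index = 107490 − 108 = 107382.

107382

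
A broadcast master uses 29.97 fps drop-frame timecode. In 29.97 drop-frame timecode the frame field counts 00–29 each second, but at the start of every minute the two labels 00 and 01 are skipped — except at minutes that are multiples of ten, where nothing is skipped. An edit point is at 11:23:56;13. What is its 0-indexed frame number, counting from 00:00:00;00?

Complete 10-minute blocks: 68, each 17982 frames → 1222776.
Remaining 3 whole minutes in the current block: 1800 + 2 × 1798 = 5396 frames.
Within the current minute: 56 × 30 + 13 − 2 = 1691 (labels ;00/;01 skipped at this minute). Total = 1222776 + 5396 + 1691 = 1229863.

1229863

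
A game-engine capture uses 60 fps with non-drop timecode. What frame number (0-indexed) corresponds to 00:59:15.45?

Total seconds to the label: (0 × 3600 + 59 × 60 + 15) = 3555.
Frame index = 3555 × 60 + 45 = 213345.

213345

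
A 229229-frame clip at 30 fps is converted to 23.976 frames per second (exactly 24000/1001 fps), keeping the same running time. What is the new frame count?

183200 frames

Target frames = source frames × (target rate / source rate) = 229229 × (24000/1001)/(30) = 229229 × 800/1001 = 183200.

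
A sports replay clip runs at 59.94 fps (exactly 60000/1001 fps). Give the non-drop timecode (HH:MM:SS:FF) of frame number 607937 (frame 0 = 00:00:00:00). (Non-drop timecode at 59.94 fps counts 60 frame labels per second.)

607937 ÷ 60 = 10132 full seconds, remainder 17 frames.
10132 s = 2 h 48 min 52 s.
Timecode: 02:48:52:17.

02:48:52:17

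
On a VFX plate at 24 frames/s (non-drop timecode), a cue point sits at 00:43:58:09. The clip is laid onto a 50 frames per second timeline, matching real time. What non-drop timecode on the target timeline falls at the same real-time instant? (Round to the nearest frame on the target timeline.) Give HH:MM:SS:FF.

00:43:58:19

Source frame index: (0×3600 + 43×60 + 58) × 24 + 9 = 63321.
Real time: 63321 / (24) = 21107/8 s.
Target frame: (21107/8) × (50) = 527675/4 ≈ 131918.750 → 131919.
At 50 labels/s: frame 131919 → 00:43:58:19.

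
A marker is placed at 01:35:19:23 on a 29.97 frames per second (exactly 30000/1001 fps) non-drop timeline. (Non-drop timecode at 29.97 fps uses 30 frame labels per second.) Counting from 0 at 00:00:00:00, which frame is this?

Total seconds to the label: (1 × 3600 + 35 × 60 + 19) = 5719.
Frame index = 5719 × 30 + 23 = 171593.

171593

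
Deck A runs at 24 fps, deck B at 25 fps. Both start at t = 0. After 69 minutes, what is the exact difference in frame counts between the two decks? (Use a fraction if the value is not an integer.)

69 min = 4140 s.
A emits 24 × 4140 = 99360 frames; B emits 25 × 4140 = 103500.
Difference = 4140 frames; B is ahead of A.

4140 frames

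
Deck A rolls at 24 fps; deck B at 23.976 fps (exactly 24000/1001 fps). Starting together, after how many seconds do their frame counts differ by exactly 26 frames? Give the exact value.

The gap grows by |24000/1001 − 24| = 24/1001 frames per second.
Time for a 26-frame gap: 26 ÷ (24/1001) = 13013/12 s.

13013/12 seconds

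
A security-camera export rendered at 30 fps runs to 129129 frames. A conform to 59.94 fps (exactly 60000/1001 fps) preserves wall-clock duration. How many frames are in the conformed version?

258000 frames

Target frames = source frames × (target rate / source rate) = 129129 × (60000/1001)/(30) = 129129 × 2000/1001 = 258000.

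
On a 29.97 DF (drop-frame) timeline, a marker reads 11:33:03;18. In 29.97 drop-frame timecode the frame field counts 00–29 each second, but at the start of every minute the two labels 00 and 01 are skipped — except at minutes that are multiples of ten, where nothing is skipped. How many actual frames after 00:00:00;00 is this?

1246260

As if non-drop at 30 labels/s: (11 × 3600 + 33 × 60 + 3) × 30 + 18 = 1247508.
Minute boundaries passed: 693; those not divisible by 10: 693 − 69 = 624; dropped labels = 2 × 624 = 1248.
Actual frame index = 1247508 − 1248 = 1246260.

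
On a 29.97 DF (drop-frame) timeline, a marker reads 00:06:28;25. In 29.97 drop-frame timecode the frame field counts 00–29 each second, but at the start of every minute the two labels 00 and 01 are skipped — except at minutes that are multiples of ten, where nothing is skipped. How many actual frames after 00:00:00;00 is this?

11653

Complete 10-minute blocks: 0, each 17982 frames → 0.
Remaining 6 whole minutes in the current block: 1800 + 5 × 1798 = 10790 frames.
Within the current minute: 28 × 30 + 25 − 2 = 863 (labels ;00/;01 skipped at this minute). Total = 0 + 10790 + 863 = 11653.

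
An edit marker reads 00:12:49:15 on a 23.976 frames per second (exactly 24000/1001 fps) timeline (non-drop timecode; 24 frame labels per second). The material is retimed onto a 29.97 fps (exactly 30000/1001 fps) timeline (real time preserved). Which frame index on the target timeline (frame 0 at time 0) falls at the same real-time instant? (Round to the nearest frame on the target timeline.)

frame 23089

Source frame index: (0×3600 + 12×60 + 49) × 24 + 15 = 18471.
Real time: 18471 / (24000/1001) = 6163157/8000 s.
Target frame: (6163157/8000) × (30000/1001) = 92355/4 ≈ 23088.750 → 23089.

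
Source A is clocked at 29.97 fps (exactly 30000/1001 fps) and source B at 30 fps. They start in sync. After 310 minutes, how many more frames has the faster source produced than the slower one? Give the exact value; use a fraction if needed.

310 min = 18600 s.
A emits 30000/1001 × 18600 = 558000000/1001 frames; B emits 30 × 18600 = 558000.
Difference = 558000/1001 frames (≈ 557.4426); B is ahead of A.

558000/1001 frames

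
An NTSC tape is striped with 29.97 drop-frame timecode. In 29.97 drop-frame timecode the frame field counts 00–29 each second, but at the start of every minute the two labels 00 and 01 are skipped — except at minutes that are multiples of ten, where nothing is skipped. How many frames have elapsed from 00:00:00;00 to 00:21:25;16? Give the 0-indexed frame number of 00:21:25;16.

Complete 10-minute blocks: 2, each 17982 frames → 35964.
Remaining 1 whole minute in the current block: 1800 + 0 × 1798 = 1800 frames.
Within the current minute: 25 × 30 + 16 − 2 = 764 (labels ;00/;01 skipped at this minute). Total = 35964 + 1800 + 764 = 38528.

38528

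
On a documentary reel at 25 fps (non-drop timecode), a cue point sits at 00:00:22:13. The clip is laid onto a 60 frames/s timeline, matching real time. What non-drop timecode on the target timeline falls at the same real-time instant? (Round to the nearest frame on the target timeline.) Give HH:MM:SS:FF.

Source frame index: (0×3600 + 0×60 + 22) × 25 + 13 = 563.
Real time: 563 / (25) = 563/25 s.
Target frame: (563/25) × (60) = 6756/5 ≈ 1351.200 → 1351.
At 60 labels/s: frame 1351 → 00:00:22:31.

00:00:22:31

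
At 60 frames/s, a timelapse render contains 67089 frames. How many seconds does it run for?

Running time = 67089 / (60) = 1118.15 s.

1118.15 seconds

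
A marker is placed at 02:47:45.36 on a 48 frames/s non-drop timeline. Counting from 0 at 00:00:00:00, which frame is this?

Total seconds to the label: (2 × 3600 + 47 × 60 + 45) = 10065.
Frame index = 10065 × 48 + 36 = 483156.

483156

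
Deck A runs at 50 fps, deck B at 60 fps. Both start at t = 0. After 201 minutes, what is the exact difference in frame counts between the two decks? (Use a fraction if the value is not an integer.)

201 min = 12060 s.
A emits 50 × 12060 = 603000 frames; B emits 60 × 12060 = 723600.
Difference = 120600 frames; B is ahead of A.

120600 frames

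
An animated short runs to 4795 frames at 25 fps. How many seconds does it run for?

191.8 seconds

Running time = 4795 / (25) = 191.8 s.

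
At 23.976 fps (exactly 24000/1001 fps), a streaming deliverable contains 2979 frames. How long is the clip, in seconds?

Running time = 2979 / (24000/1001) = 124.249125 s.

124.249125 seconds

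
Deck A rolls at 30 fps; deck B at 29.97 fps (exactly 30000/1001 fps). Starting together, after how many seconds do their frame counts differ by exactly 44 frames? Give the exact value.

22022/15 seconds

The gap grows by |30000/1001 − 30| = 30/1001 frames per second.
Time for a 44-frame gap: 44 ÷ (30/1001) = 22022/15 s.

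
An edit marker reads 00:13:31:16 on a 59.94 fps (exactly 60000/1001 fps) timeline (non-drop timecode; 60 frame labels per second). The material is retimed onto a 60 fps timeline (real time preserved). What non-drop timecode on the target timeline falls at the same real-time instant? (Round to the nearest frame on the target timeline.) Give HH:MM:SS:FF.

Source frame index: (0×3600 + 13×60 + 31) × 60 + 16 = 48676.
Real time: 48676 / (60000/1001) = 12181169/15000 s.
Target frame: (12181169/15000) × (60) = 12181169/250 ≈ 48724.676 → 48725.
At 60 labels/s: frame 48725 → 00:13:32:05.

00:13:32:05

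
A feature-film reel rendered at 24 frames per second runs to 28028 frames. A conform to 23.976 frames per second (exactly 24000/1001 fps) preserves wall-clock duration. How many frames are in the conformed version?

28000 frames

Target frames = source frames × (target rate / source rate) = 28028 × (24000/1001)/(24) = 28028 × 1000/1001 = 28000.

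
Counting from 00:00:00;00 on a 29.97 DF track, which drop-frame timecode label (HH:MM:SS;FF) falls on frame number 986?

00:00:32;26

Ten DF minutes hold 17982 frames, so frame 986 lies in block 0 (frames 0–17981) with 986 frames into that block.
The block's first minute is 1800 frames and the rest 1798 each; 986 frames reaches minute 0, so 0 × 18 + 0 × 2 = 0 labels have been skipped so far.
Adding those back, label number 986 + 0 = 986 at 30 labels/s is 32 s + 26 f = 0 h 0 min 32 s frame 26, i.e. 00:00:32;26.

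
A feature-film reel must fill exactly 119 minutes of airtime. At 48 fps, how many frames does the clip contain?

119 min = 7140 s.
Frames = 7140 × 48 = 342720.

342720 frames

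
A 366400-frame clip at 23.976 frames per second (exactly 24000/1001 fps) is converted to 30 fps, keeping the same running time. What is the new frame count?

458458 frames

Target frames = source frames × (target rate / source rate) = 366400 × (30)/(24000/1001) = 366400 × 1001/800 = 458458.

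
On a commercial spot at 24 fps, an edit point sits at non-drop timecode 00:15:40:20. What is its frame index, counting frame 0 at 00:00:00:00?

Total seconds to the label: (0 × 3600 + 15 × 60 + 40) = 940.
Frame index = 940 × 24 + 20 = 22580.

22580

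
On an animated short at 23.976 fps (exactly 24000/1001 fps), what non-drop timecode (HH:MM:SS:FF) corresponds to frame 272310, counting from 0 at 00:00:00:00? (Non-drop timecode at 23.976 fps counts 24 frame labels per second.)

272310 ÷ 24 = 11346 full seconds, remainder 6 frames.
11346 s = 3 h 9 min 6 s.
Timecode: 03:09:06:06.

03:09:06:06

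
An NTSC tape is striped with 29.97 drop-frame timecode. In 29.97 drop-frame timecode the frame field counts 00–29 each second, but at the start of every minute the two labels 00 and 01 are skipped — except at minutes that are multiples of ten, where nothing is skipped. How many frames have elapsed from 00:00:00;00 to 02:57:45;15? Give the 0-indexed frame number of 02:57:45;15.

319645

Complete 10-minute blocks: 17, each 17982 frames → 305694.
Remaining 7 whole minutes in the current block: 1800 + 6 × 1798 = 12588 frames.
Within the current minute: 45 × 30 + 15 − 2 = 1363 (labels ;00/;01 skipped at this minute). Total = 305694 + 12588 + 1363 = 319645.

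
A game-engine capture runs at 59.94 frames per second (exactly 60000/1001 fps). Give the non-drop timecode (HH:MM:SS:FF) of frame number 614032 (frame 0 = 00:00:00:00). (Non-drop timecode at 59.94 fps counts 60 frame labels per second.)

614032 ÷ 60 = 10233 full seconds, remainder 52 frames.
10233 s = 2 h 50 min 33 s.
Timecode: 02:50:33:52.

02:50:33:52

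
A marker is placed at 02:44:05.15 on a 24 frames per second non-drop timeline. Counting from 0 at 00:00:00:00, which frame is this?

Total seconds to the label: (2 × 3600 + 44 × 60 + 5) = 9845.
Frame index = 9845 × 24 + 15 = 236295.

frame 236295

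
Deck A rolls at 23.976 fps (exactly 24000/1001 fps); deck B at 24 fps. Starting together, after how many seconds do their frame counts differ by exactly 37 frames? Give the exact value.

The gap grows by |24 − 24000/1001| = 24/1001 frames per second.
Time for a 37-frame gap: 37 ÷ (24/1001) = 37037/24 s.

37037/24 seconds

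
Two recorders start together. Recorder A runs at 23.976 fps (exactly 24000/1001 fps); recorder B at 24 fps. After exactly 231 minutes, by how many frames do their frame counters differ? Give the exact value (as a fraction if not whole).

231 min = 13860 s.
A emits 24000/1001 × 13860 = 4320000/13 frames; B emits 24 × 13860 = 332640.
Difference = 4320/13 frames (≈ 332.3077); B is ahead of A.

4320/13 frames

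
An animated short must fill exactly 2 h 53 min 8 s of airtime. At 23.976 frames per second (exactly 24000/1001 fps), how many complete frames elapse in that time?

2 h 53 min 8 s = 10388 s.
Frames = 10388 × 24000/1001 = 35616000/143 ≈ 249062.9371.
Complete frames: 249062.

249062 frames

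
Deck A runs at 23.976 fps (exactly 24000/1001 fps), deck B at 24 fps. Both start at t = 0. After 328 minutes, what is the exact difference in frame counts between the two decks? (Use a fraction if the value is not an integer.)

328 min = 19680 s.
A emits 24000/1001 × 19680 = 472320000/1001 frames; B emits 24 × 19680 = 472320.
Difference = 472320/1001 frames (≈ 471.8482); B is ahead of A.

472320/1001 frames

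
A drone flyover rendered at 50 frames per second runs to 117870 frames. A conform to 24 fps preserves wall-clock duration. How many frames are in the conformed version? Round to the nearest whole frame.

Frames at target rate = 117870 × (24) / (50) = 282888/5 ≈ 56577.600.
Nearest whole frame: 56578.

56578 frames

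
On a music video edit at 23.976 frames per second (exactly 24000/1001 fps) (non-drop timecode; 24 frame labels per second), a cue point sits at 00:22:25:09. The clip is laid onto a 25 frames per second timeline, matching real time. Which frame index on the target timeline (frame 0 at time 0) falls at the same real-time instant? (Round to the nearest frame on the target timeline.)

frame 33668

Source frame index: (0×3600 + 22×60 + 25) × 24 + 9 = 32289.
Real time: 32289 / (24000/1001) = 10773763/8000 s.
Target frame: (10773763/8000) × (25) = 10773763/320 ≈ 33668.009 → 33668.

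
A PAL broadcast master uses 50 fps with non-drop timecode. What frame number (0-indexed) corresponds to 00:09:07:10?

Total seconds to the label: (0 × 3600 + 9 × 60 + 7) = 547.
Frame index = 547 × 50 + 10 = 27360.

27360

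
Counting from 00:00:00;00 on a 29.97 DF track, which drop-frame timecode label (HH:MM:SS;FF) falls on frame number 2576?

00:01:25;28

Ten DF minutes hold 17982 frames, so frame 2576 lies in block 0 (frames 0–17981) with 2576 frames into that block.
The block's first minute is 1800 frames and the rest 1798 each; 2576 frames reaches minute 1, so 0 × 18 + 1 × 2 = 2 labels have been skipped so far.
Adding those back, label number 2576 + 2 = 2578 at 30 labels/s is 85 s + 28 f = 0 h 1 min 25 s frame 28, i.e. 00:01:25;28.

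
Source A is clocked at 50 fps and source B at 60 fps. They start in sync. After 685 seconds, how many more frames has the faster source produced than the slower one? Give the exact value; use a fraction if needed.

A emits 50 × 685 = 34250 frames; B emits 60 × 685 = 41100.
Difference = 6850 frames; B is ahead of A.

6850 frames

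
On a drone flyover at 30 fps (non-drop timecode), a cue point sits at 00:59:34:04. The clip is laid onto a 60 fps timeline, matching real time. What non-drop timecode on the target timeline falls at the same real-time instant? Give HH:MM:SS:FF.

Source frame index: (0×3600 + 59×60 + 34) × 30 + 4 = 107224.
Real time: 107224 / (30) = 53612/15 s.
Target frame: (53612/15) × (60) = 214448.
At 60 labels/s: frame 214448 → 00:59:34:08.

00:59:34:08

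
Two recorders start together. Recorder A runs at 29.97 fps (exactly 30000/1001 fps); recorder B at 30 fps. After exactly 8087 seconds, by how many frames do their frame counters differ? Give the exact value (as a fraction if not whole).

242610/1001 frames

A emits 30000/1001 × 8087 = 242610000/1001 frames; B emits 30 × 8087 = 242610.
Difference = 242610/1001 frames (≈ 242.3676); B is ahead of A.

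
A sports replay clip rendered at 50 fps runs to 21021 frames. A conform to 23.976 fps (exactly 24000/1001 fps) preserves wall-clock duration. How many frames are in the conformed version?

10080 frames

Target frames = source frames × (target rate / source rate) = 21021 × (24000/1001)/(50) = 21021 × 480/1001 = 10080.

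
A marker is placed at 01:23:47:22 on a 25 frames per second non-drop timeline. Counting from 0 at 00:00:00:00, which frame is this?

Total seconds to the label: (1 × 3600 + 23 × 60 + 47) = 5027.
Frame index = 5027 × 25 + 22 = 125697.

125697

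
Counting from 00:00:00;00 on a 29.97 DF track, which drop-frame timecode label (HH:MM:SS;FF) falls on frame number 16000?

00:08:53;26

Each 10-minute DF block holds 10 × 60 × 30 − 9 × 2 = 17982 frames. 16000 ÷ 17982 → 0 full blocks, remainder 16000.
Within the partial block the first minute is 1800 frames and each further minute 1798, so 8 further minute boundaries passed. Total skipped labels = 18 × 0 + 2 × 8 = 16.
Non-drop label index = 16000 + 16 = 16016; at 30 labels/s that is 00:08:53:26, i.e. DF 00:08:53;26.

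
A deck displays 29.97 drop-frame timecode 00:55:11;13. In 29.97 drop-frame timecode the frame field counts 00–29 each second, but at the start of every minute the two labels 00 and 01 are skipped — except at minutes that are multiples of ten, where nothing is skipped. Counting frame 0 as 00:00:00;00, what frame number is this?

As if non-drop at 30 labels/s: (0 × 3600 + 55 × 60 + 11) × 30 + 13 = 99343.
Minute boundaries passed: 55; those not divisible by 10: 55 − 5 = 50; dropped labels = 2 × 50 = 100.
Actual frame index = 99343 − 100 = 99243.

99243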